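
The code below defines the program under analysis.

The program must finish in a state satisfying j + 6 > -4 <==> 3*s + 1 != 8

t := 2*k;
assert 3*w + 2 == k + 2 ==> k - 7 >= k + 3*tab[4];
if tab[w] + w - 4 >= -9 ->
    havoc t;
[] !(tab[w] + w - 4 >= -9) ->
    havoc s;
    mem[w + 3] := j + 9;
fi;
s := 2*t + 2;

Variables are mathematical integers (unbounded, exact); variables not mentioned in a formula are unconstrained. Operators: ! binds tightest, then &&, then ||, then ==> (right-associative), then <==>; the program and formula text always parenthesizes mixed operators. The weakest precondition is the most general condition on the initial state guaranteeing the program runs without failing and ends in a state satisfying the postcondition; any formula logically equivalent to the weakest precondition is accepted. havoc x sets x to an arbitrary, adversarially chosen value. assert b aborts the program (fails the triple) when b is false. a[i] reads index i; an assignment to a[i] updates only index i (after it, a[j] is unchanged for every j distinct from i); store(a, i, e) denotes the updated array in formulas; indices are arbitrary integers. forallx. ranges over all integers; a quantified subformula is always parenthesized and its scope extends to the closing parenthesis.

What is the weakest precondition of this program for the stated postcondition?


Working backward. After the program, the postcondition j + 6 > -4 <==> 3*s + 1 != 8 must hold; in canonical form it is j > -10 <==> 3*s != 7.
Before s := 2*t + 2: j > -10 <==> 6*t != 1
Then branch requires forall t_1. (j > -10 <==> 6*t_1 != 1); else branch requires j > -10 <==> 6*t != 1.
Before the if: (tab[w] + w >= -5 ==> (forall t_1. (j > -10 <==> 6*t_1 != 1))) && ((!(tab[w] + w >= -5)) ==> (j > -10 <==> 6*t != 1))
Before assert 3*w + 2 == k + 2 ==> k - 7 >= k + 3*tab[4]: (3*w == k ==> 3*tab[4] <= -7) && (tab[w] + w >= -5 ==> (forall t_1. (j > -10 <==> 6*t_1 != 1))) && ((!(tab[w] + w >= -5)) ==> (j > -10 <==> 6*t != 1))
Before t := 2*k: (3*w == k ==> 3*tab[4] <= -7) && (tab[w] + w >= -5 ==> (forall t_1. (j > -10 <==> 6*t_1 != 1))) && ((!(tab[w] + w >= -5)) ==> (j > -10 <==> 12*k != 1))
Answer: WP = (3*w == k ==> 3*tab[4] <= -7) && (tab[w] + w >= -5 ==> (forall t_1. (j > -10 <==> 6*t_1 != 1))) && ((!(tab[w] + w >= -5)) ==> (j > -10 <==> 12*k != 1))


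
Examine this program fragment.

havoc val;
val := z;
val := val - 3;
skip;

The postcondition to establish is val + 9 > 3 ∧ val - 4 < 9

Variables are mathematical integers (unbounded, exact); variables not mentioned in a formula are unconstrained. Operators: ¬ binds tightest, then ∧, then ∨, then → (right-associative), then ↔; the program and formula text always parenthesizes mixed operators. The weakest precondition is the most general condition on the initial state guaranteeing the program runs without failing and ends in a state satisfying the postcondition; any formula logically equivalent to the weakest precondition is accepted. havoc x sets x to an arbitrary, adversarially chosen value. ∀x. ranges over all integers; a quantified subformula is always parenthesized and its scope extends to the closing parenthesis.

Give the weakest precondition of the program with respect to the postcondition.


Working backward. After the program, the postcondition val + 9 > 3 ∧ val - 4 < 9 must hold; in canonical form it is val > -6 ∧ val < 13.
Before skip: val > -6 ∧ val < 13
Before val := val - 3: val > -3 ∧ val < 16
Before val := z: z > -3 ∧ z < 16
Before havoc val: z > -3 ∧ z < 16
Answer: WP = z > -3 ∧ z < 16


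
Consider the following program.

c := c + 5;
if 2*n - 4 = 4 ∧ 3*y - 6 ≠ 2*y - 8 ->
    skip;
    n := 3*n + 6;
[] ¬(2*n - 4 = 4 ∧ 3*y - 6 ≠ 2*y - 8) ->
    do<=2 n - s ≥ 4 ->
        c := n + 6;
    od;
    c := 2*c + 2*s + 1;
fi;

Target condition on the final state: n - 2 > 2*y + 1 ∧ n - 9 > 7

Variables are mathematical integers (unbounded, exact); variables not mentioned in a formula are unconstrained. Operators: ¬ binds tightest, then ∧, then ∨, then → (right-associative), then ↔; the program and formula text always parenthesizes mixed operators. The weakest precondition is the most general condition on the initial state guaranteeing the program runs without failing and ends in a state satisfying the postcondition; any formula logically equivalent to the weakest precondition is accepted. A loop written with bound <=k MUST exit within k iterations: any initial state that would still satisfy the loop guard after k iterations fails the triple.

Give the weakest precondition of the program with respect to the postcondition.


Working backward. After the program, the postcondition n - 2 > 2*y + 1 ∧ n - 9 > 7 must hold; in canonical form it is n > 2*y + 3 ∧ n > 16.
Then branch requires 3*n > 2*y - 3 ∧ 3*n > 10; else branch requires (n ≥ s + 4 → ((n ≥ s + 4 → ((¬(n ≥ s + 4)) ∧ n > 2*y + 3 ∧ n > 16)) ∧ ((¬(n ≥ s + 4)) → (n > 2*y + 3 ∧ n > 16)))) ∧ ((¬(n ≥ s + 4)) → (n > 2*y + 3 ∧ n > 16)).
Before the if: ((2*n = 8 ∧ y ≠ -2) → (3*n > 2*y - 3 ∧ 3*n > 10)) ∧ ((¬(2*n = 8 ∧ y ≠ -2)) → ((n ≥ s + 4 → ((n ≥ s + 4 → ((¬(n ≥ s + 4)) ∧ n > 2*y + 3 ∧ n > 16)) ∧ ((¬(n ≥ s + 4)) → (n > 2*y + 3 ∧ n > 16)))) ∧ ((¬(n ≥ s + 4)) → (n > 2*y + 3 ∧ n > 16))))
Before c := c + 5: ((2*n = 8 ∧ y ≠ -2) → (3*n > 2*y - 3 ∧ 3*n > 10)) ∧ ((¬(2*n = 8 ∧ y ≠ -2)) → ((n ≥ s + 4 → ((n ≥ s + 4 → ((¬(n ≥ s + 4)) ∧ n > 2*y + 3 ∧ n > 16)) ∧ ((¬(n ≥ s + 4)) → (n > 2*y + 3 ∧ n > 16)))) ∧ ((¬(n ≥ s + 4)) → (n > 2*y + 3 ∧ n > 16))))
Answer: WP = ((2*n = 8 ∧ y ≠ -2) → (3*n > 2*y - 3 ∧ 3*n > 10)) ∧ ((¬(2*n = 8 ∧ y ≠ -2)) → ((n ≥ s + 4 → ((n ≥ s + 4 → ((¬(n ≥ s + 4)) ∧ n > 2*y + 3 ∧ n > 16)) ∧ ((¬(n ≥ s + 4)) → (n > 2*y + 3 ∧ n > 16)))) ∧ ((¬(n ≥ s + 4)) → (n > 2*y + 3 ∧ n > 16))))


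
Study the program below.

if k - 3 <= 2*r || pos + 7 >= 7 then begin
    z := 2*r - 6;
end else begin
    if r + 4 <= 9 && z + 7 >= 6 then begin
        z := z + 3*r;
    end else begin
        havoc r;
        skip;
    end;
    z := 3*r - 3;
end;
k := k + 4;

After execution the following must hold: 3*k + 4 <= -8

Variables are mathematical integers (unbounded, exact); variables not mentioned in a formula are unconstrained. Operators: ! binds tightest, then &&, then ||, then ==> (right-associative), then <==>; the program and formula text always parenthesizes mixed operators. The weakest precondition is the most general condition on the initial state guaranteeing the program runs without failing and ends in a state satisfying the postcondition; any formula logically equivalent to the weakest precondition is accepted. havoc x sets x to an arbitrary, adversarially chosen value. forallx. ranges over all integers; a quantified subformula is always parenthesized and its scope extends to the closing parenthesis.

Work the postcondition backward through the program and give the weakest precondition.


Working backward. After the program, the postcondition 3*k + 4 <= -8 must hold; in canonical form it is 3*k <= -12.
Before k := k + 4: 3*k <= -24
Then branch requires 3*k <= -24; else branch requires ((r <= 5 && z >= -1) ==> 3*k <= -24) && ((!(r <= 5 && z >= -1)) ==> 3*k <= -24).
Before the if: ((k <= 2*r + 3 || pos >= 0) ==> 3*k <= -24) && ((!(k <= 2*r + 3 || pos >= 0)) ==> (((r <= 5 && z >= -1) ==> 3*k <= -24) && ((!(r <= 5 && z >= -1)) ==> 3*k <= -24)))
Answer: WP = ((k <= 2*r + 3 || pos >= 0) ==> 3*k <= -24) && ((!(k <= 2*r + 3 || pos >= 0)) ==> (((r <= 5 && z >= -1) ==> 3*k <= -24) && ((!(r <= 5 && z >= -1)) ==> 3*k <= -24)))


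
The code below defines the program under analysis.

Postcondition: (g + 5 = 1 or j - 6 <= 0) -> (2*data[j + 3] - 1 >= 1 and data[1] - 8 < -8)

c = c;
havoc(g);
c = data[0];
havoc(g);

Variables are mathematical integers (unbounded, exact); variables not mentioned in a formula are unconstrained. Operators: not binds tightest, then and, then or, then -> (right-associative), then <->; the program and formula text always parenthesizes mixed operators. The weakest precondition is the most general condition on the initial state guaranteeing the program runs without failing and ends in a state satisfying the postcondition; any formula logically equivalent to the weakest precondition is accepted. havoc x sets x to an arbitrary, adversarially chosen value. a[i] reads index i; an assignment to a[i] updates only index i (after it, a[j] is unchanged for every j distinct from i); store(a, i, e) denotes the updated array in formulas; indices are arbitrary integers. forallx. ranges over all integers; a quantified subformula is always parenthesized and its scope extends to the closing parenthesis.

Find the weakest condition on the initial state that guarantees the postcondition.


Working backward. After the program, the postcondition (g + 5 = 1 or j - 6 <= 0) -> (2*data[j + 3] - 1 >= 1 and data[1] - 8 < -8) must hold; in canonical form it is (g = -4 or j <= 6) -> (2*data[j + 3] >= 2 and data[1] < 0).
Before havoc g: forall g_1. ((g_1 = -4 or j <= 6) -> (2*data[j + 3] >= 2 and data[1] < 0))
Before c := data[0]: forall g_1. ((g_1 = -4 or j <= 6) -> (2*data[j + 3] >= 2 and data[1] < 0))
Before havoc g: forall g_1. ((g_1 = -4 or j <= 6) -> (2*data[j + 3] >= 2 and data[1] < 0))
Before c := c: forall g_1. ((g_1 = -4 or j <= 6) -> (2*data[j + 3] >= 2 and data[1] < 0))
Answer: WP = forall g_1. ((g_1 = -4 or j <= 6) -> (2*data[j + 3] >= 2 and data[1] < 0))


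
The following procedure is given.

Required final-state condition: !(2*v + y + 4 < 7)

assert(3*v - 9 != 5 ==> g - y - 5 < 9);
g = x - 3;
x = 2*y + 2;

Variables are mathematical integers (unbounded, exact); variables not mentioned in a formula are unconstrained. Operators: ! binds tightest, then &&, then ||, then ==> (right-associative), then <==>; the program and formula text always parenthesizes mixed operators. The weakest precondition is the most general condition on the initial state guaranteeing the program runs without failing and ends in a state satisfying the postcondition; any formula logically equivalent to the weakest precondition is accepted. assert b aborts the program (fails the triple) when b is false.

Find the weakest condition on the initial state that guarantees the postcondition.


Working backward. After the program, the postcondition !(2*v + y + 4 < 7) must hold; in canonical form it is !(2*v + y < 3).
Before x := 2*y + 2: !(2*v + y < 3)
Before g := x - 3: !(2*v + y < 3)
Before assert 3*v - 9 != 5 ==> g - y - 5 < 9: (3*v != 14 ==> g < y + 14) && (!(2*v + y < 3))
Answer: WP = (3*v != 14 ==> g < y + 14) && (!(2*v + y < 3))


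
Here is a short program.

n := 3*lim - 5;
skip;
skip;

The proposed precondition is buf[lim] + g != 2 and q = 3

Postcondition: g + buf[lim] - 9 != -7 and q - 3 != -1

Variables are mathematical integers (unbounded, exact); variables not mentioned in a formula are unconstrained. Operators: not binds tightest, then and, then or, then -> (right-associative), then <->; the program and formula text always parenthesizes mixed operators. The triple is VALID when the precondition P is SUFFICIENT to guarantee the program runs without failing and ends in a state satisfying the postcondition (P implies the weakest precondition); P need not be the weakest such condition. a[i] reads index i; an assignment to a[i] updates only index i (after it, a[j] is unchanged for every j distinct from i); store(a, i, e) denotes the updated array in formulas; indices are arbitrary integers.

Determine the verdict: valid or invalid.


Working backward. After the program, the postcondition g + buf[lim] - 9 != -7 and q - 3 != -1 must hold; in canonical form it is buf[lim] + g != 2 and q != 2.
Before skip: buf[lim] + g != 2 and q != 2
Before skip: buf[lim] + g != 2 and q != 2
Before n := 3*lim - 5: buf[lim] + g != 2 and q != 2
The weakest precondition is buf[lim] + g != 2 and q != 2.
Check whether buf[lim] + g != 2 and q = 3 implies it.
Every state satisfying the precondition satisfies the weakest precondition: the implication holds.
Answer: valid


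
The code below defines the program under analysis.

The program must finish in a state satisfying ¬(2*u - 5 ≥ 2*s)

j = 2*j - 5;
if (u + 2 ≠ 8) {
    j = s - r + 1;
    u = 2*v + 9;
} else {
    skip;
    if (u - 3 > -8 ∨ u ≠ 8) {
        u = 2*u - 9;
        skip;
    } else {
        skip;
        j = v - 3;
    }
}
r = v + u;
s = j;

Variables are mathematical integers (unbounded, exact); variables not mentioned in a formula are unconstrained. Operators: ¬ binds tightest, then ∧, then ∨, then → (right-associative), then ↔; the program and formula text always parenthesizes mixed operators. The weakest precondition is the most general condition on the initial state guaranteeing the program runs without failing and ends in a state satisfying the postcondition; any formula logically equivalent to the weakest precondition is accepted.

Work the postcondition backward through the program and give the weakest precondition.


Working backward. After the program, the postcondition ¬(2*u - 5 ≥ 2*s) must hold; in canonical form it is ¬(2*u ≥ 2*s + 5).
Before s := j: ¬(2*u ≥ 2*j + 5)
Before r := v + u: ¬(2*u ≥ 2*j + 5)
Then branch requires ¬(2*r + 4*v ≥ 2*s - 11); else branch requires ((u > -5 ∨ u ≠ 8) → (¬(4*u ≥ 2*j + 23))) ∧ ((¬(u > -5 ∨ u ≠ 8)) → (¬(2*u ≥ 2*v - 1))).
Before the if: (u ≠ 6 → (¬(2*r + 4*v ≥ 2*s - 11))) ∧ ((¬(u ≠ 6)) → (((u > -5 ∨ u ≠ 8) → (¬(4*u ≥ 2*j + 23))) ∧ ((¬(u > -5 ∨ u ≠ 8)) → (¬(2*u ≥ 2*v - 1)))))
Before j := 2*j - 5: (u ≠ 6 → (¬(2*r + 4*v ≥ 2*s - 11))) ∧ ((¬(u ≠ 6)) → (((u > -5 ∨ u ≠ 8) → (¬(4*u ≥ 4*j + 13))) ∧ ((¬(u > -5 ∨ u ≠ 8)) → (¬(2*u ≥ 2*v - 1)))))
Answer: WP = (u ≠ 6 → (¬(2*r + 4*v ≥ 2*s - 11))) ∧ ((¬(u ≠ 6)) → (((u > -5 ∨ u ≠ 8) → (¬(4*u ≥ 4*j + 13))) ∧ ((¬(u > -5 ∨ u ≠ 8)) → (¬(2*u ≥ 2*v - 1)))))


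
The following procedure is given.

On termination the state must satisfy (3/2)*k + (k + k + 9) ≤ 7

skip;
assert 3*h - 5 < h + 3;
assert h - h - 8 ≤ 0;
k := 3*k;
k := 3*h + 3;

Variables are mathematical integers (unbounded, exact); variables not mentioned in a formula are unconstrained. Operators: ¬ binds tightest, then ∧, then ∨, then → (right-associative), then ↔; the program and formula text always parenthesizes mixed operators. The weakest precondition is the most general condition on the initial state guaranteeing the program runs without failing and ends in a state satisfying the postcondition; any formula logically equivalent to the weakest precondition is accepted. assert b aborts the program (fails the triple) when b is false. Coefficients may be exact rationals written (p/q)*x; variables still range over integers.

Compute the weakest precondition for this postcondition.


Working backward. After the program, the postcondition (3/2)*k + (k + k + 9) ≤ 7 must hold; in canonical form it is (7/2)*k ≤ -2.
Before k := 3*h + 3: (21/2)*h ≤ -25/2
Before k := 3*k: (21/2)*h ≤ -25/2
Before assert h - h - 8 ≤ 0: (21/2)*h ≤ -25/2
Before assert 3*h - 5 < h + 3: 2*h < 8 ∧ (21/2)*h ≤ -25/2
Before skip: 2*h < 8 ∧ (21/2)*h ≤ -25/2
Answer: WP = 2*h < 8 ∧ (21/2)*h ≤ -25/2


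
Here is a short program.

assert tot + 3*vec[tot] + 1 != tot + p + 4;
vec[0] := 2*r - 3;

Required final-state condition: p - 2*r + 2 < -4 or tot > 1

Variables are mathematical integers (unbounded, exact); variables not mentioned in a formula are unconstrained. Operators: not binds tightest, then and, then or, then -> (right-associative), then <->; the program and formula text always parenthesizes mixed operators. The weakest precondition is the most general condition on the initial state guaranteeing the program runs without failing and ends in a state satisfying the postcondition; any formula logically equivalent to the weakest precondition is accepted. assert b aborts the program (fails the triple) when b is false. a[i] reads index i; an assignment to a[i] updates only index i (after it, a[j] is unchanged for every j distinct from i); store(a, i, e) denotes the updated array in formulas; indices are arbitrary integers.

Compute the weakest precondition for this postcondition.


Working backward. After the program, the postcondition p - 2*r + 2 < -4 or tot > 1 must hold; in canonical form it is p < 2*r - 6 or tot > 1.
Before vec[0] := 2*r - 3: p < 2*r - 6 or tot > 1
Before assert tot + 3*vec[tot] + 1 != tot + p + 4: 3*vec[tot] != p + 3 and (p < 2*r - 6 or tot > 1)
Answer: WP = 3*vec[tot] != p + 3 and (p < 2*r - 6 or tot > 1)


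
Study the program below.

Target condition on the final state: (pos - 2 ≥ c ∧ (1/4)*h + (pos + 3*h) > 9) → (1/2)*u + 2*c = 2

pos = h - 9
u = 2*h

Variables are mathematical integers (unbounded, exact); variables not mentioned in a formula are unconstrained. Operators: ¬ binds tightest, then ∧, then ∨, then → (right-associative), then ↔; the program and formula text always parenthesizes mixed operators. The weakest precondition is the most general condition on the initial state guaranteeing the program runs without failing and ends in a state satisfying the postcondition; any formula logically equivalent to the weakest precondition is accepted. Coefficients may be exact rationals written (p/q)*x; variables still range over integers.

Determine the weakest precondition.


Working backward. After the program, the postcondition (pos - 2 ≥ c ∧ (1/4)*h + (pos + 3*h) > 9) → (1/2)*u + 2*c = 2 must hold; in canonical form it is (pos ≥ c + 2 ∧ (13/4)*h + pos > 9) → 2*c + (1/2)*u = 2.
Before u := 2*h: (pos ≥ c + 2 ∧ (13/4)*h + pos > 9) → 2*c + h = 2
Before pos := h - 9: (h ≥ c + 11 ∧ (17/4)*h > 18) → 2*c + h = 2
Answer: WP = (h ≥ c + 11 ∧ (17/4)*h > 18) → 2*c + h = 2


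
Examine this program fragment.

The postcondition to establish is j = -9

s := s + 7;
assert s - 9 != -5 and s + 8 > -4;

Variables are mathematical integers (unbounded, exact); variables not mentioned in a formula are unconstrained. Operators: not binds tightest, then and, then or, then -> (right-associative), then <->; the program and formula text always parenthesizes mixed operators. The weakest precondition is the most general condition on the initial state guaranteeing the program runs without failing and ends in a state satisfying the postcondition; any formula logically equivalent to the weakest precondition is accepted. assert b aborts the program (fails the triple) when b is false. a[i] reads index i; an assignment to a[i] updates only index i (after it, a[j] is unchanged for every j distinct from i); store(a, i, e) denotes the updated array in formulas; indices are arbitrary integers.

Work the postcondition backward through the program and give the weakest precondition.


Working backward. After the program, j = -9 must hold.
Before assert s - 9 != -5 and s + 8 > -4: s != 4 and s > -12 and j = -9
Before s := s + 7: s != -3 and s > -19 and j = -9
Answer: WP = s != -3 and s > -19 and j = -9


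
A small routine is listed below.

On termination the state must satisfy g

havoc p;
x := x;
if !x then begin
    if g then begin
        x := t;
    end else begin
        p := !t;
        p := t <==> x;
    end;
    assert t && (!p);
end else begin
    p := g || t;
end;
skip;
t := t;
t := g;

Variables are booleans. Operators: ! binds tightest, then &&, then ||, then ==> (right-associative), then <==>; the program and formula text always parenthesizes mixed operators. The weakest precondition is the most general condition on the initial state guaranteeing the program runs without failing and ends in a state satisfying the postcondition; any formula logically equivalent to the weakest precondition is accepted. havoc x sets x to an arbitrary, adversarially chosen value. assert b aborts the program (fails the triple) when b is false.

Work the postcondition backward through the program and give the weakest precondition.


Working backward. After the program, g must hold.
Before t := g: g
Before t := t: g
Before skip: g
Then branch requires (g ==> (t && (!p) && g)) && ((!g) ==> (t && (!(t <==> x)) && g)); else branch requires g.
Before the if: ((!x) ==> ((g ==> (t && (!p) && g)) && ((!g) ==> (t && (!(t <==> x)) && g)))) && (x ==> g)
Before x := x: ((!x) ==> ((g ==> (t && (!p) && g)) && ((!g) ==> (t && (!(t <==> x)) && g)))) && (x ==> g)
Before havoc p: ((!x) ==> ((!g) && ((!g) ==> (t && (!(t <==> x)) && g)))) && (x ==> g) && ((!x) ==> ((g ==> (t && g)) && ((!g) ==> (t && (!(t <==> x)) && g))))
Answer: WP = ((!x) ==> ((!g) && ((!g) ==> (t && (!(t <==> x)) && g)))) && (x ==> g) && ((!x) ==> ((g ==> (t && g)) && ((!g) ==> (t && (!(t <==> x)) && g))))


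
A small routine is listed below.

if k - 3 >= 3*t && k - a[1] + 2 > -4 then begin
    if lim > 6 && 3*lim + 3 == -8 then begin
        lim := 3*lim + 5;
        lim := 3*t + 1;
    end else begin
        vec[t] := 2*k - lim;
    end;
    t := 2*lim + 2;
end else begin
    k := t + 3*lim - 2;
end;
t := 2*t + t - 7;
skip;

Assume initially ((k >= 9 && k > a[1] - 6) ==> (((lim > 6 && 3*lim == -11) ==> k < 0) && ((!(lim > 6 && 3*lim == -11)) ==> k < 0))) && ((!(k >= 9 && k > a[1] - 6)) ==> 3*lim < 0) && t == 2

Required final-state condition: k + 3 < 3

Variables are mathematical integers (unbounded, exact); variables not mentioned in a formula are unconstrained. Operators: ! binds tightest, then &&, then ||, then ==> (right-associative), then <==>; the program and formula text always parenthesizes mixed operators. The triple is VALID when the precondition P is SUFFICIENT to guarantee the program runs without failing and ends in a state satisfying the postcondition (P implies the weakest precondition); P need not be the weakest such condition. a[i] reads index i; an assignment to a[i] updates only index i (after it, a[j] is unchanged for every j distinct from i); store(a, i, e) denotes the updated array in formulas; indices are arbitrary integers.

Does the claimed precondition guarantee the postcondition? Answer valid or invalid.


Working backward. After the program, the postcondition k + 3 < 3 must hold; in canonical form it is k < 0.
Before skip: k < 0
Before t := 2*t + t - 7: k < 0
Then branch requires ((lim > 6 && 3*lim == -11) ==> k < 0) && ((!(lim > 6 && 3*lim == -11)) ==> k < 0); else branch requires 3*lim + t < 2.
Before the if: ((k >= 3*t + 3 && k > a[1] - 6) ==> (((lim > 6 && 3*lim == -11) ==> k < 0) && ((!(lim > 6 && 3*lim == -11)) ==> k < 0))) && ((!(k >= 3*t + 3 && k > a[1] - 6)) ==> 3*lim + t < 2)
The weakest precondition is ((k >= 3*t + 3 && k > a[1] - 6) ==> (((lim > 6 && 3*lim == -11) ==> k < 0) && ((!(lim > 6 && 3*lim == -11)) ==> k < 0))) && ((!(k >= 3*t + 3 && k > a[1] - 6)) ==> 3*lim + t < 2).
Check whether ((k >= 9 && k > a[1] - 6) ==> (((lim > 6 && 3*lim == -11) ==> k < 0) && ((!(lim > 6 && 3*lim == -11)) ==> k < 0))) && ((!(k >= 9 && k > a[1] - 6)) ==> 3*lim < 0) && t == 2 implies it.
Every state satisfying the precondition satisfies the weakest precondition: the implication holds.
Answer: valid


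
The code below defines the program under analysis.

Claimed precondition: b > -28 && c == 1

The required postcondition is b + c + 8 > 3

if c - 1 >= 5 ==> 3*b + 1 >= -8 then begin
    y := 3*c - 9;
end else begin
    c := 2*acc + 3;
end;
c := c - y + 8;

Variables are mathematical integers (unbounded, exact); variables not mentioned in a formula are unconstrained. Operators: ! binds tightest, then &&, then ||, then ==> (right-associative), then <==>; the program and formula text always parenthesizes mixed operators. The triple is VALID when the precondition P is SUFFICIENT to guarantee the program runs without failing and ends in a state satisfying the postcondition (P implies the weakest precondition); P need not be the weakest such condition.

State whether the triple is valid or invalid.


Working backward. After the program, the postcondition b + c + 8 > 3 must hold; in canonical form it is b + c > -5.
Before c := c - y + 8: b + c > y - 13
Then branch requires b > 2*c - 22; else branch requires 2*acc + b > y - 16.
Before the if: ((c >= 6 ==> 3*b >= -9) ==> b > 2*c - 22) && ((!(c >= 6 ==> 3*b >= -9)) ==> 2*acc + b > y - 16)
The weakest precondition is ((c >= 6 ==> 3*b >= -9) ==> b > 2*c - 22) && ((!(c >= 6 ==> 3*b >= -9)) ==> 2*acc + b > y - 16).
Check whether b > -28 && c == 1 implies it.
Countermodel: at the initial state acc = 0, b = -27, c = 1, y = 0, the precondition holds but the weakest precondition fails.
Answer: invalid


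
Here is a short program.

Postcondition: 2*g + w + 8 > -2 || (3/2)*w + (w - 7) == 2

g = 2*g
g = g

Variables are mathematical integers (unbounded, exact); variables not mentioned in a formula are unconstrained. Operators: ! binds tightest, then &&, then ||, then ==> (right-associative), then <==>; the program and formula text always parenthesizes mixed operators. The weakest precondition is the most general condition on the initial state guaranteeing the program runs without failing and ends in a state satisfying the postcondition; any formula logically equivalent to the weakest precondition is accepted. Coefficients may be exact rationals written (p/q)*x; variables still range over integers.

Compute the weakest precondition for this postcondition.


Working backward. After the program, the postcondition 2*g + w + 8 > -2 || (3/2)*w + (w - 7) == 2 must hold; in canonical form it is 2*g + w > -10 || (5/2)*w == 9.
Before g := g: 2*g + w > -10 || (5/2)*w == 9
Before g := 2*g: 4*g + w > -10 || (5/2)*w == 9
Answer: WP = 4*g + w > -10 || (5/2)*w == 9


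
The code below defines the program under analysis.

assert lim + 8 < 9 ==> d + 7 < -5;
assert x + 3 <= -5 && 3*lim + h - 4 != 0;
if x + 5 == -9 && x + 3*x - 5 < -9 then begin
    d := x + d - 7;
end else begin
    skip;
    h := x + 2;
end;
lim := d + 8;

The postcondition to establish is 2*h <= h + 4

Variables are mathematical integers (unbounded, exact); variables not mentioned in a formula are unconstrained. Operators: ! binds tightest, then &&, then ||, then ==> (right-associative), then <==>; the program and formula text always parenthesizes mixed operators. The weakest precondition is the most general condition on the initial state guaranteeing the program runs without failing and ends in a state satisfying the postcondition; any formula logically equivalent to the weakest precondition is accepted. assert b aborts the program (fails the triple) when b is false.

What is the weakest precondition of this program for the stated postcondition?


Working backward. After the program, the postcondition 2*h <= h + 4 must hold; in canonical form it is h <= 4.
Before lim := d + 8: h <= 4
Then branch requires h <= 4; else branch requires x <= 2.
Before the if: ((x == -14 && 4*x < -4) ==> h <= 4) && ((!(x == -14 && 4*x < -4)) ==> x <= 2)
Before assert x + 3 <= -5 && 3*lim + h - 4 != 0: x <= -8 && h + 3*lim != 4 && ((x == -14 && 4*x < -4) ==> h <= 4) && ((!(x == -14 && 4*x < -4)) ==> x <= 2)
Before assert lim + 8 < 9 ==> d + 7 < -5: (lim < 1 ==> d < -12) && x <= -8 && h + 3*lim != 4 && ((x == -14 && 4*x < -4) ==> h <= 4) && ((!(x == -14 && 4*x < -4)) ==> x <= 2)
Answer: WP = (lim < 1 ==> d < -12) && x <= -8 && h + 3*lim != 4 && ((x == -14 && 4*x < -4) ==> h <= 4) && ((!(x == -14 && 4*x < -4)) ==> x <= 2)


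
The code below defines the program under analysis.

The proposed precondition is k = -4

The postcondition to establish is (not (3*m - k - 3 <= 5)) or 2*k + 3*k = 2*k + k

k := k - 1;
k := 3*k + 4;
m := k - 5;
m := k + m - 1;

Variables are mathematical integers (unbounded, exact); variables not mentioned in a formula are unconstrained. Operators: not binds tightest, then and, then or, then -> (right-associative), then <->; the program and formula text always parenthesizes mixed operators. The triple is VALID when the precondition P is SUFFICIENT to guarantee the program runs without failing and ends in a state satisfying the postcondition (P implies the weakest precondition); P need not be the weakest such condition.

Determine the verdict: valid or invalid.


Working backward. After the program, the postcondition (not (3*m - k - 3 <= 5)) or 2*k + 3*k = 2*k + k must hold; in canonical form it is (not (3*m <= k + 8)) or 2*k = 0.
Before m := k + m - 1: (not (2*k + 3*m <= 11)) or 2*k = 0
Before m := k - 5: (not (5*k <= 26)) or 2*k = 0
Before k := 3*k + 4: (not (15*k <= 6)) or 6*k = -8
Before k := k - 1: (not (15*k <= 21)) or 6*k = -2
The weakest precondition is (not (15*k <= 21)) or 6*k = -2.
Check whether k = -4 implies it.
Countermodel: at the initial state k = -4, the precondition holds but the weakest precondition fails.
Answer: invalid


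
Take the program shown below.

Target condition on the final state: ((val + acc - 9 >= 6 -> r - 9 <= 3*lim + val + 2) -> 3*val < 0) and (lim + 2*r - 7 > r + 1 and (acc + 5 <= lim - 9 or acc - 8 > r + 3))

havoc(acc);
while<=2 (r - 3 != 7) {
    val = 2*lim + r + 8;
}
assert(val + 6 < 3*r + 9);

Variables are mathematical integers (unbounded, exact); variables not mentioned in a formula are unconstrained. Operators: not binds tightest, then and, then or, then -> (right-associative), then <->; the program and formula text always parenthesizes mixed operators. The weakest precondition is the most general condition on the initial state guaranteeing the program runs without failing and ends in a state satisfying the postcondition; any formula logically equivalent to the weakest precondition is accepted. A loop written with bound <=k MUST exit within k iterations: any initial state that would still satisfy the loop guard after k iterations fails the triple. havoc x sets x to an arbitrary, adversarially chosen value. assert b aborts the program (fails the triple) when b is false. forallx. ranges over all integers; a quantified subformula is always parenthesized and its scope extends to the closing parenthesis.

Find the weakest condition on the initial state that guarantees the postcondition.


Working backward. After the program, the postcondition ((val + acc - 9 >= 6 -> r - 9 <= 3*lim + val + 2) -> 3*val < 0) and (lim + 2*r - 7 > r + 1 and (acc + 5 <= lim - 9 or acc - 8 > r + 3)) must hold; in canonical form it is ((acc + val >= 15 -> r <= 3*lim + val + 11) -> 3*val < 0) and lim + r > 8 and (acc <= lim - 14 or acc > r + 11).
Before assert val + 6 < 3*r + 9: val < 3*r + 3 and ((acc + val >= 15 -> r <= 3*lim + val + 11) -> 3*val < 0) and lim + r > 8 and (acc <= lim - 14 or acc > r + 11)
Before the loop (bound <=2), unroll the exhaustion recursion (WP_0 = exit-now case; WP_j = one more guarded iteration, up to j = 2):
  WP_0: (not (r != 10)) and val < 3*r + 3 and ((acc + val >= 15 -> r <= 3*lim + val + 11) -> 3*val < 0) and lim + r > 8 and (acc <= lim - 14 or acc > r + 11)
  WP_1: (r != 10 -> ((not (r != 10)) and 2*lim < 2*r - 5 and ((acc + 2*lim + r >= 7 -> 5*lim >= -19) -> 6*lim + 3*r < -24) and lim + r > 8 and (acc <= lim - 14 or acc > r + 11))) and ((not (r != 10)) -> (val < 3*r + 3 and ((acc + val >= 15 -> r <= 3*lim + val + 11) -> 3*val < 0) and lim + r > 8 and (acc <= lim - 14 or acc > r + 11)))
  WP_2: (r != 10 -> ((r != 10 -> ((not (r != 10)) and 2*lim < 2*r - 5 and ((acc + 2*lim + r >= 7 -> 5*lim >= -19) -> 6*lim + 3*r < -24) and lim + r > 8 and (acc <= lim - 14 or acc > r + 11))) and ((not (r != 10)) -> (2*lim < 2*r - 5 and ((acc + 2*lim + r >= 7 -> 5*lim >= -19) -> 6*lim + 3*r < -24) and lim + r > 8 and (acc <= lim - 14 or acc > r + 11))))) and ((not (r != 10)) -> (val < 3*r + 3 and ((acc + val >= 15 -> r <= 3*lim + val + 11) -> 3*val < 0) and lim + r > 8 and (acc <= lim - 14 or acc > r + 11)))
So before the loop: (r != 10 -> ((r != 10 -> ((not (r != 10)) and 2*lim < 2*r - 5 and ((acc + 2*lim + r >= 7 -> 5*lim >= -19) -> 6*lim + 3*r < -24) and lim + r > 8 and (acc <= lim - 14 or acc > r + 11))) and ((not (r != 10)) -> (2*lim < 2*r - 5 and ((acc + 2*lim + r >= 7 -> 5*lim >= -19) -> 6*lim + 3*r < -24) and lim + r > 8 and (acc <= lim - 14 or acc > r + 11))))) and ((not (r != 10)) -> (val < 3*r + 3 and ((acc + val >= 15 -> r <= 3*lim + val + 11) -> 3*val < 0) and lim + r > 8 and (acc <= lim - 14 or acc > r + 11)))
Before havoc acc: forall acc_1. ((r != 10 -> ((r != 10 -> ((not (r != 10)) and 2*lim < 2*r - 5 and ((acc_1 + 2*lim + r >= 7 -> 5*lim >= -19) -> 6*lim + 3*r < -24) and lim + r > 8 and (acc_1 <= lim - 14 or acc_1 > r + 11))) and ((not (r != 10)) -> (2*lim < 2*r - 5 and ((acc_1 + 2*lim + r >= 7 -> 5*lim >= -19) -> 6*lim + 3*r < -24) and lim + r > 8 and (acc_1 <= lim - 14 or acc_1 > r + 11))))) and ((not (r != 10)) -> (val < 3*r + 3 and ((acc_1 + val >= 15 -> r <= 3*lim + val + 11) -> 3*val < 0) and lim + r > 8 and (acc_1 <= lim - 14 or acc_1 > r + 11))))
Answer: WP = forall acc_1. ((r != 10 -> ((r != 10 -> ((not (r != 10)) and 2*lim < 2*r - 5 and ((acc_1 + 2*lim + r >= 7 -> 5*lim >= -19) -> 6*lim + 3*r < -24) and lim + r > 8 and (acc_1 <= lim - 14 or acc_1 > r + 11))) and ((not (r != 10)) -> (2*lim < 2*r - 5 and ((acc_1 + 2*lim + r >= 7 -> 5*lim >= -19) -> 6*lim + 3*r < -24) and lim + r > 8 and (acc_1 <= lim - 14 or acc_1 > r + 11))))) and ((not (r != 10)) -> (val < 3*r + 3 and ((acc_1 + val >= 15 -> r <= 3*lim + val + 11) -> 3*val < 0) and lim + r > 8 and (acc_1 <= lim - 14 or acc_1 > r + 11))))


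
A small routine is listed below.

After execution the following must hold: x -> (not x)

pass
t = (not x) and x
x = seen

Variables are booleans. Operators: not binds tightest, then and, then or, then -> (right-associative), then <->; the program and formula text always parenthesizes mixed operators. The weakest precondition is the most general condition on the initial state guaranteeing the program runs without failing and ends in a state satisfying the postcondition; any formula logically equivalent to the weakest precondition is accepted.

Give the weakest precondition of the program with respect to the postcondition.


Working backward. After the program, x -> (not x) must hold.
Before x := seen: seen -> (not seen)
Before t := (not x) and x: seen -> (not seen)
Before skip: seen -> (not seen)
Answer: WP = seen -> (not seen)


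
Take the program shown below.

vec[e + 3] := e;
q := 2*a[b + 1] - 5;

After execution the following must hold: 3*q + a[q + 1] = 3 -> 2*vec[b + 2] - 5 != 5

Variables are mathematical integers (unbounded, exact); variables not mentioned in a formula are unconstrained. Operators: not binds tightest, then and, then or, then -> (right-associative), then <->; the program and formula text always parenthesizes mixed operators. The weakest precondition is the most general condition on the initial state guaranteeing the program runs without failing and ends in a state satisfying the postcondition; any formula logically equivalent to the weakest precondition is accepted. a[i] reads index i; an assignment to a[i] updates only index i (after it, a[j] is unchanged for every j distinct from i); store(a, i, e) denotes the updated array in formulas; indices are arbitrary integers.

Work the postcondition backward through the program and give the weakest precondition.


Working backward. After the program, the postcondition 3*q + a[q + 1] = 3 -> 2*vec[b + 2] - 5 != 5 must hold; in canonical form it is a[q + 1] + 3*q = 3 -> 2*vec[b + 2] != 10.
Before q := 2*a[b + 1] - 5: 6*a[b + 1] + a[2*a[b + 1] - 4] = 18 -> 2*vec[b + 2] != 10
Before vec[e + 3] := e: 6*a[b + 1] + a[2*a[b + 1] - 4] = 18 -> 2*store(vec, e + 3, e)[b + 2] != 10
Answer: WP = 6*a[b + 1] + a[2*a[b + 1] - 4] = 18 -> 2*store(vec, e + 3, e)[b + 2] != 10


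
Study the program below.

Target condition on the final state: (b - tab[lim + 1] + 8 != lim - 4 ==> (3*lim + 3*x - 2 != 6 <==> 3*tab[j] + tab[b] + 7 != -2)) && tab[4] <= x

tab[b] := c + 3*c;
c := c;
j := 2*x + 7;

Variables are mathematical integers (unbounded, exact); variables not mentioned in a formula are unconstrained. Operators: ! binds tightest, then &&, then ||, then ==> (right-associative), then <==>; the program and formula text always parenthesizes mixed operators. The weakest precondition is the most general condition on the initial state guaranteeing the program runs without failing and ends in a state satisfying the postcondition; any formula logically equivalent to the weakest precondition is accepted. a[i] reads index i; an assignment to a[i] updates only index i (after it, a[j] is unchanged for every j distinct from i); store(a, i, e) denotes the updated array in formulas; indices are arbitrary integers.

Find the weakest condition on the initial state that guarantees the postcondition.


Working backward. After the program, the postcondition (b - tab[lim + 1] + 8 != lim - 4 ==> (3*lim + 3*x - 2 != 6 <==> 3*tab[j] + tab[b] + 7 != -2)) && tab[4] <= x must hold; in canonical form it is (b != tab[lim + 1] + lim - 12 ==> (3*lim + 3*x != 8 <==> tab[b] + 3*tab[j] != -9)) && tab[4] <= x.
Before j := 2*x + 7: (b != tab[lim + 1] + lim - 12 ==> (3*lim + 3*x != 8 <==> 3*tab[2*x + 7] + tab[b] != -9)) && tab[4] <= x
Before c := c: (b != tab[lim + 1] + lim - 12 ==> (3*lim + 3*x != 8 <==> 3*tab[2*x + 7] + tab[b] != -9)) && tab[4] <= x
Before tab[b] := c + 3*c: (b != store(tab, b, 4*c)[lim + 1] + lim - 12 ==> (3*lim + 3*x != 8 <==> 3*store(tab, b, 4*c)[2*x + 7] + store(tab, b, 4*c)[b] != -9)) && store(tab, b, 4*c)[4] <= x
Answer: WP = (b != store(tab, b, 4*c)[lim + 1] + lim - 12 ==> (3*lim + 3*x != 8 <==> 3*store(tab, b, 4*c)[2*x + 7] + store(tab, b, 4*c)[b] != -9)) && store(tab, b, 4*c)[4] <= x


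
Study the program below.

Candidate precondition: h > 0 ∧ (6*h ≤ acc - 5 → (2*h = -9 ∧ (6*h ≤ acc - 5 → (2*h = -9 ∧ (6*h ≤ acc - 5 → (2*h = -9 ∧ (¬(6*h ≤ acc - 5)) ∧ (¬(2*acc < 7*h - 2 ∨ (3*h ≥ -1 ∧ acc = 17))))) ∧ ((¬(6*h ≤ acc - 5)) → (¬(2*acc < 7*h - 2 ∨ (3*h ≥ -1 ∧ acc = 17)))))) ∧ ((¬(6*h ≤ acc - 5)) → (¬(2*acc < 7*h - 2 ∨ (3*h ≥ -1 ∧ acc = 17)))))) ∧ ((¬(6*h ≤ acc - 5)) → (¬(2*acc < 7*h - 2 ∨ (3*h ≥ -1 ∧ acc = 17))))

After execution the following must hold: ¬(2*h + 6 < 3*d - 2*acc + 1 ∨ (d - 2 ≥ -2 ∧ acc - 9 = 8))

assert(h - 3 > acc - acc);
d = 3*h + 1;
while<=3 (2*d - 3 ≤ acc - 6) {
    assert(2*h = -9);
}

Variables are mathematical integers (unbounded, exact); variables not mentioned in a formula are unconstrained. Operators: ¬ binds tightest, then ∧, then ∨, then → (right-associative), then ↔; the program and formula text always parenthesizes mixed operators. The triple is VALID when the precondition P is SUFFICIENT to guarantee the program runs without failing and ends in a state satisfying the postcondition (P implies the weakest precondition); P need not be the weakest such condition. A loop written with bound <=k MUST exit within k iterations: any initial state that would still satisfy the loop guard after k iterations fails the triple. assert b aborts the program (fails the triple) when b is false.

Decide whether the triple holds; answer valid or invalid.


Working backward. After the program, the postcondition ¬(2*h + 6 < 3*d - 2*acc + 1 ∨ (d - 2 ≥ -2 ∧ acc - 9 = 8)) must hold; in canonical form it is ¬(2*acc + 2*h < 3*d - 5 ∨ (d ≥ 0 ∧ acc = 17)).
Before the loop (bound <=3), unroll the exhaustion recursion (WP_0 = exit-now case; WP_j = one more guarded iteration, up to j = 3):
  WP_0: (¬(2*d ≤ acc - 3)) ∧ (¬(2*acc + 2*h < 3*d - 5 ∨ (d ≥ 0 ∧ acc = 17)))
  WP_1: (2*d ≤ acc - 3 → (2*h = -9 ∧ (¬(2*d ≤ acc - 3)) ∧ (¬(2*acc + 2*h < 3*d - 5 ∨ (d ≥ 0 ∧ acc = 17))))) ∧ ((¬(2*d ≤ acc - 3)) → (¬(2*acc + 2*h < 3*d - 5 ∨ (d ≥ 0 ∧ acc = 17))))
  WP_2: (2*d ≤ acc - 3 → (2*h = -9 ∧ (2*d ≤ acc - 3 → (2*h = -9 ∧ (¬(2*d ≤ acc - 3)) ∧ (¬(2*acc + 2*h < 3*d - 5 ∨ (d ≥ 0 ∧ acc = 17))))) ∧ ((¬(2*d ≤ acc - 3)) → (¬(2*acc + 2*h < 3*d - 5 ∨ (d ≥ 0 ∧ acc = 17)))))) ∧ ((¬(2*d ≤ acc - 3)) → (¬(2*acc + 2*h < 3*d - 5 ∨ (d ≥ 0 ∧ acc = 17))))
  WP_3: (2*d ≤ acc - 3 → (2*h = -9 ∧ (2*d ≤ acc - 3 → (2*h = -9 ∧ (2*d ≤ acc - 3 → (2*h = -9 ∧ (¬(2*d ≤ acc - 3)) ∧ (¬(2*acc + 2*h < 3*d - 5 ∨ (d ≥ 0 ∧ acc = 17))))) ∧ ((¬(2*d ≤ acc - 3)) → (¬(2*acc + 2*h < 3*d - 5 ∨ (d ≥ 0 ∧ acc = 17)))))) ∧ ((¬(2*d ≤ acc - 3)) → (¬(2*acc + 2*h < 3*d - 5 ∨ (d ≥ 0 ∧ acc = 17)))))) ∧ ((¬(2*d ≤ acc - 3)) → (¬(2*acc + 2*h < 3*d - 5 ∨ (d ≥ 0 ∧ acc = 17))))
So before the loop: (2*d ≤ acc - 3 → (2*h = -9 ∧ (2*d ≤ acc - 3 → (2*h = -9 ∧ (2*d ≤ acc - 3 → (2*h = -9 ∧ (¬(2*d ≤ acc - 3)) ∧ (¬(2*acc + 2*h < 3*d - 5 ∨ (d ≥ 0 ∧ acc = 17))))) ∧ ((¬(2*d ≤ acc - 3)) → (¬(2*acc + 2*h < 3*d - 5 ∨ (d ≥ 0 ∧ acc = 17)))))) ∧ ((¬(2*d ≤ acc - 3)) → (¬(2*acc + 2*h < 3*d - 5 ∨ (d ≥ 0 ∧ acc = 17)))))) ∧ ((¬(2*d ≤ acc - 3)) → (¬(2*acc + 2*h < 3*d - 5 ∨ (d ≥ 0 ∧ acc = 17))))
Before d := 3*h + 1: (6*h ≤ acc - 5 → (2*h = -9 ∧ (6*h ≤ acc - 5 → (2*h = -9 ∧ (6*h ≤ acc - 5 → (2*h = -9 ∧ (¬(6*h ≤ acc - 5)) ∧ (¬(2*acc < 7*h - 2 ∨ (3*h ≥ -1 ∧ acc = 17))))) ∧ ((¬(6*h ≤ acc - 5)) → (¬(2*acc < 7*h - 2 ∨ (3*h ≥ -1 ∧ acc = 17)))))) ∧ ((¬(6*h ≤ acc - 5)) → (¬(2*acc < 7*h - 2 ∨ (3*h ≥ -1 ∧ acc = 17)))))) ∧ ((¬(6*h ≤ acc - 5)) → (¬(2*acc < 7*h - 2 ∨ (3*h ≥ -1 ∧ acc = 17))))
Before assert h - 3 > acc - acc: h > 3 ∧ (6*h ≤ acc - 5 → (2*h = -9 ∧ (6*h ≤ acc - 5 → (2*h = -9 ∧ (6*h ≤ acc - 5 → (2*h = -9 ∧ (¬(6*h ≤ acc - 5)) ∧ (¬(2*acc < 7*h - 2 ∨ (3*h ≥ -1 ∧ acc = 17))))) ∧ ((¬(6*h ≤ acc - 5)) → (¬(2*acc < 7*h - 2 ∨ (3*h ≥ -1 ∧ acc = 17)))))) ∧ ((¬(6*h ≤ acc - 5)) → (¬(2*acc < 7*h - 2 ∨ (3*h ≥ -1 ∧ acc = 17)))))) ∧ ((¬(6*h ≤ acc - 5)) → (¬(2*acc < 7*h - 2 ∨ (3*h ≥ -1 ∧ acc = 17))))
The weakest precondition is h > 3 ∧ (6*h ≤ acc - 5 → (2*h = -9 ∧ (6*h ≤ acc - 5 → (2*h = -9 ∧ (6*h ≤ acc - 5 → (2*h = -9 ∧ (¬(6*h ≤ acc - 5)) ∧ (¬(2*acc < 7*h - 2 ∨ (3*h ≥ -1 ∧ acc = 17))))) ∧ ((¬(6*h ≤ acc - 5)) → (¬(2*acc < 7*h - 2 ∨ (3*h ≥ -1 ∧ acc = 17)))))) ∧ ((¬(6*h ≤ acc - 5)) → (¬(2*acc < 7*h - 2 ∨ (3*h ≥ -1 ∧ acc = 17)))))) ∧ ((¬(6*h ≤ acc - 5)) → (¬(2*acc < 7*h - 2 ∨ (3*h ≥ -1 ∧ acc = 17)))).
Check whether h > 0 ∧ (6*h ≤ acc - 5 → (2*h = -9 ∧ (6*h ≤ acc - 5 → (2*h = -9 ∧ (6*h ≤ acc - 5 → (2*h = -9 ∧ (¬(6*h ≤ acc - 5)) ∧ (¬(2*acc < 7*h - 2 ∨ (3*h ≥ -1 ∧ acc = 17))))) ∧ ((¬(6*h ≤ acc - 5)) → (¬(2*acc < 7*h - 2 ∨ (3*h ≥ -1 ∧ acc = 17)))))) ∧ ((¬(6*h ≤ acc - 5)) → (¬(2*acc < 7*h - 2 ∨ (3*h ≥ -1 ∧ acc = 17)))))) ∧ ((¬(6*h ≤ acc - 5)) → (¬(2*acc < 7*h - 2 ∨ (3*h ≥ -1 ∧ acc = 17)))) implies it.
Countermodel: at the initial state acc = 6, h = 2, the precondition holds but the weakest precondition fails.
Answer: invalid
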